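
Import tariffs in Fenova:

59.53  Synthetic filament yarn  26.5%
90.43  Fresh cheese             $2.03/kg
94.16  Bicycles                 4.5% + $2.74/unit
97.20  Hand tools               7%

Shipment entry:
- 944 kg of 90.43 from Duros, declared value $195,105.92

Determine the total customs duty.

Line 1 (90.43, Duros, 944 kg, $195,105.92):
Base rate for 90.43 is $2.03/kg.
Duty = 944 × $2.03 = $1,916.32.

$1,916.32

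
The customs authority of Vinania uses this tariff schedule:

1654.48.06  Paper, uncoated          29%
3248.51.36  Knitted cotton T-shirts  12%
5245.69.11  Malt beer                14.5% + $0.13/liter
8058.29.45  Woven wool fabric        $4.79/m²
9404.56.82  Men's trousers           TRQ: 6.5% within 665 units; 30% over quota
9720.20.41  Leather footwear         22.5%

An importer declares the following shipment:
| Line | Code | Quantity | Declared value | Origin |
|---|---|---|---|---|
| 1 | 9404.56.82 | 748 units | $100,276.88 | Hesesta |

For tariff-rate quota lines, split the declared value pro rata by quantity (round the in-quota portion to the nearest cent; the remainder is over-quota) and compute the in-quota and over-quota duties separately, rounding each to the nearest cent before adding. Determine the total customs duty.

$9,132.83

Line 1 (9404.56.82, Hesesta, 748 units, $100,276.88):
Code 9404.56.82 is under a tariff-rate quota (threshold 665 units). In-quota: 665 units at 6.5%; over-quota: 83 units at 30%.
Pro-rata value split: in-quota = $100,276.88 × 665/748 = $89,149.90; over-quota = $100,276.88 − $89,149.90 = $11,126.98.
In-quota duty = $89,149.90 × 6.5% = $5,794.74. Over-quota duty = $11,126.98 × 30% = $3,338.09.
Line duty = $5,794.74 + $3,338.09 = $9,132.83.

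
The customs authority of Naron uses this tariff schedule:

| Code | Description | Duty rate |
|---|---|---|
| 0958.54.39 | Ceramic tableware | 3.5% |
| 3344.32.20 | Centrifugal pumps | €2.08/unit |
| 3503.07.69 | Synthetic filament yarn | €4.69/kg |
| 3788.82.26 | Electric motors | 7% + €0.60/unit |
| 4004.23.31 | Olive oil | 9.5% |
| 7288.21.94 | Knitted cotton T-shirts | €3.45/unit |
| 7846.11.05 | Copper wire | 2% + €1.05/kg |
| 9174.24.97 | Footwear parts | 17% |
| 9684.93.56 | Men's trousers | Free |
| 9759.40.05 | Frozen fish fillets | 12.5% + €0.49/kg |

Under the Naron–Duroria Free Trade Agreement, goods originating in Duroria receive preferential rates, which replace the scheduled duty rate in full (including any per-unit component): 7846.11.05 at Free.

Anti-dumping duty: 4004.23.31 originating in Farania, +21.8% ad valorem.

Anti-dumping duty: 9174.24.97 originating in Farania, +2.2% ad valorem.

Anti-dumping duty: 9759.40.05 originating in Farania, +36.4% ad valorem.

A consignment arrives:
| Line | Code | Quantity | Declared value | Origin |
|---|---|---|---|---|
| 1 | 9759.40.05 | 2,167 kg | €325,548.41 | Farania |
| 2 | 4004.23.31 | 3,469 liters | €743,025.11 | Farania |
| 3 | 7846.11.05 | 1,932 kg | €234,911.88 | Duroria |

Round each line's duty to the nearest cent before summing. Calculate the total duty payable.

€392,821.86

Line 1 (9759.40.05, Farania, 2,167 kg, €325,548.41):
Base rate for 9759.40.05 is 12.5% + €0.49/kg.
Additional duty on 9759.40.05 from Farania: +36.4%. Applied ad valorem rate: 12.5% + 36.4% = 48.9%.
Duty = €325,548.41 × 48.9% + 2,167 × €0.49 = €160,255.00.
Line 2 (4004.23.31, Farania, 3,469 liters, €743,025.11):
Base rate for 4004.23.31 is 9.5%.
Additional duty on 4004.23.31 from Farania: +21.8%. Applied ad valorem rate: 9.5% + 21.8% = 31.3%.
Duty = €743,025.11 × 31.3% = €232,566.86.
Line 3 (7846.11.05, Duroria, 1,932 kg, €234,911.88):
Base rate for 7846.11.05 is 2% + €1.05/kg.
Origin Duroria qualifies under the Naron–Duroria agreement and 7846.11.05 is covered: preferential rate Free applies instead.
Duty = €234,911.88 × 0% = €0.00.
Total = €160,255.00 + €232,566.86 + €0.00 = €392,821.86.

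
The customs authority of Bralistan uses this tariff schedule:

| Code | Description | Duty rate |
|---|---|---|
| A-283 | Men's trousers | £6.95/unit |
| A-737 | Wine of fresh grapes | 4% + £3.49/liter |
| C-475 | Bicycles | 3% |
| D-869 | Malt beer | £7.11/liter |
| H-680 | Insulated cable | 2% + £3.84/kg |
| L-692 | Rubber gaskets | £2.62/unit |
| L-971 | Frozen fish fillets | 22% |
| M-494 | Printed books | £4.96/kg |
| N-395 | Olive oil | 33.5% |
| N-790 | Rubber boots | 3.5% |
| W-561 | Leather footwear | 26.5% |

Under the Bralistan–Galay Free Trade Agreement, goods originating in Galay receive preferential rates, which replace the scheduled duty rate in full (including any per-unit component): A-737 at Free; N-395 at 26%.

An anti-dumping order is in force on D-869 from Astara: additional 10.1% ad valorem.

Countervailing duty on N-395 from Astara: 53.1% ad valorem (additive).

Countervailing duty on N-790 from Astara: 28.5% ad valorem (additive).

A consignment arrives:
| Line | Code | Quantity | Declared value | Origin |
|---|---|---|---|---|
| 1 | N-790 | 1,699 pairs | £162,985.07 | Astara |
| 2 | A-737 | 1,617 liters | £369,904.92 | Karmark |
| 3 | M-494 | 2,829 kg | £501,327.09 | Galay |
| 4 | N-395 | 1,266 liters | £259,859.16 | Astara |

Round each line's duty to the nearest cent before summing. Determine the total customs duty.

Line 1 (N-790, Astara, 1,699 pairs, £162,985.07):
Base rate for N-790 is 3.5%.
Additional duty on N-790 from Astara: +28.5%. Applied ad valorem rate: 3.5% + 28.5% = 32%.
Duty = £162,985.07 × 32% = £52,155.22.
Line 2 (A-737, Karmark, 1,617 liters, £369,904.92):
Base rate for A-737 is 4% + £3.49/liter.
A-737 has an FTA preferential rate, but origin Karmark is not Galay; base rate stands.
Duty = £369,904.92 × 4% + 1,617 × £3.49 = £20,439.53.
Line 3 (M-494, Galay, 2,829 kg, £501,327.09):
Base rate for M-494 is £4.96/kg.
Origin Galay is the FTA partner but M-494 is not on the preference list; base rate stands.
Duty = 2,829 × £4.96 = £14,031.84.
Line 4 (N-395, Astara, 1,266 liters, £259,859.16):
Base rate for N-395 is 33.5%.
N-395 has an FTA preferential rate, but origin Astara is not Galay; base rate stands.
Additional duty on N-395 from Astara: +53.1%. Applied ad valorem rate: 33.5% + 53.1% = 86.6%.
Duty = £259,859.16 × 86.6% = £225,038.03.
Total = £52,155.22 + £20,439.53 + £14,031.84 + £225,038.03 = £311,664.62.

£311,664.62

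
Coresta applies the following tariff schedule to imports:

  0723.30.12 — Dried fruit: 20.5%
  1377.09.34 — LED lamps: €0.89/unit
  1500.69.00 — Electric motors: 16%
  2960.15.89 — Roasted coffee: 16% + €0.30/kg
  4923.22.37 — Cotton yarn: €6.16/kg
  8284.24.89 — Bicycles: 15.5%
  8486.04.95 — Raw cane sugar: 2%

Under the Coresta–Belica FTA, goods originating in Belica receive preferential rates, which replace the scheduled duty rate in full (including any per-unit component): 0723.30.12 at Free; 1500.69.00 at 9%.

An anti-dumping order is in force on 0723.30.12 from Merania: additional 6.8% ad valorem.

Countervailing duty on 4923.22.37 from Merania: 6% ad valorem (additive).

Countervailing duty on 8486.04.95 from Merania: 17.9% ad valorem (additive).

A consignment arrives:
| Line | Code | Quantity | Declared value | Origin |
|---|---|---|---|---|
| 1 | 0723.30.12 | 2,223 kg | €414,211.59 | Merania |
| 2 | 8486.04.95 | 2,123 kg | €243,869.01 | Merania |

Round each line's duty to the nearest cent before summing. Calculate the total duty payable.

€161,609.69

Line 1 (0723.30.12, Merania, 2,223 kg, €414,211.59):
Base rate for 0723.30.12 is 20.5%.
0723.30.12 has an FTA preferential rate, but origin Merania is not Belica; base rate stands.
Additional duty on 0723.30.12 from Merania: +6.8%. Applied ad valorem rate: 20.5% + 6.8% = 27.3%.
Duty = €414,211.59 × 27.3% = €113,079.76.
Line 2 (8486.04.95, Merania, 2,123 kg, €243,869.01):
Base rate for 8486.04.95 is 2%.
Additional duty on 8486.04.95 from Merania: +17.9%. Applied ad valorem rate: 2% + 17.9% = 19.9%.
Duty = €243,869.01 × 19.9% = €48,529.93.
Total = €113,079.76 + €48,529.93 = €161,609.69.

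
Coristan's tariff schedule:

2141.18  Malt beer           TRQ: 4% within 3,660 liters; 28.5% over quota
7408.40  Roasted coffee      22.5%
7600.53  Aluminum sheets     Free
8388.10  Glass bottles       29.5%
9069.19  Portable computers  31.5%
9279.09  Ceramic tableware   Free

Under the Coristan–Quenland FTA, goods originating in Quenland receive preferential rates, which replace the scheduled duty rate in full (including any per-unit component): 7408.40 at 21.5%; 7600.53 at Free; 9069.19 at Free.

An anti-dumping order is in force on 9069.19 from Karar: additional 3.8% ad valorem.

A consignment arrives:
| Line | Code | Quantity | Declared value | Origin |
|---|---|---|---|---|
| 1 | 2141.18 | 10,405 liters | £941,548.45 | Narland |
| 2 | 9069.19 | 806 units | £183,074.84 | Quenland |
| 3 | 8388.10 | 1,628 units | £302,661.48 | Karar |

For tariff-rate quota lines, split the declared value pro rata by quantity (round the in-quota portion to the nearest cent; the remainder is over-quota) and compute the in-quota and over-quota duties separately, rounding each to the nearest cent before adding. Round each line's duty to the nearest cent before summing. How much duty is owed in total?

£276,484.07

Line 1 (2141.18, Narland, 10,405 liters, £941,548.45):
Code 2141.18 is under a tariff-rate quota (threshold 3,660 liters). In-quota: 3,660 liters at 4%; over-quota: 6,745 liters at 28.5%.
Pro-rata value split: in-quota = £941,548.45 × 3,660/10,405 = £331,193.40; over-quota = £941,548.45 − £331,193.40 = £610,355.05.
In-quota duty = £331,193.40 × 4% = £13,247.74. Over-quota duty = £610,355.05 × 28.5% = £173,951.19.
Line duty = £13,247.74 + £173,951.19 = £187,198.93.
Line 2 (9069.19, Quenland, 806 units, £183,074.84):
Base rate for 9069.19 is 31.5%.
Origin Quenland qualifies under the Coristan–Quenland agreement and 9069.19 is covered: preferential rate Free applies instead.
The additional-duty order on 9069.19 targets Karar, not Quenland; it does not apply.
Duty = £183,074.84 × 0% = £0.00.
Line 3 (8388.10, Karar, 1,628 units, £302,661.48):
Base rate for 8388.10 is 29.5%.
Duty = £302,661.48 × 29.5% = £89,285.14.
Total = £187,198.93 + £0.00 + £89,285.14 = £276,484.07.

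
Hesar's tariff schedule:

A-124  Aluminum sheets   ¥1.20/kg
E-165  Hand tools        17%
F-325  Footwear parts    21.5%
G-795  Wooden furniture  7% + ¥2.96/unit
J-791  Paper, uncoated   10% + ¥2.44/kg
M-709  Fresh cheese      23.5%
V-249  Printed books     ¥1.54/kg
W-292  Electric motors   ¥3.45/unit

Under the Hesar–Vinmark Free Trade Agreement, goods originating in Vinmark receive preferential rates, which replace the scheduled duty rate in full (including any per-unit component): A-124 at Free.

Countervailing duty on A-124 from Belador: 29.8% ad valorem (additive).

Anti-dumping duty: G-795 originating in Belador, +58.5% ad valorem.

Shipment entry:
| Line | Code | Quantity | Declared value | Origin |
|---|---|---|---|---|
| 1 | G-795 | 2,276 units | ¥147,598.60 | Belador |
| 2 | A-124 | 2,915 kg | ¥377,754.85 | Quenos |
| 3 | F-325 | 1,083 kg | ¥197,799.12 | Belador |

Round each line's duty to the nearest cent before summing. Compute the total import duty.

¥149,438.85

Line 1 (G-795, Belador, 2,276 units, ¥147,598.60):
Base rate for G-795 is 7% + ¥2.96/unit.
Additional duty on G-795 from Belador: +58.5%. Applied ad valorem rate: 7% + 58.5% = 65.5%.
Duty = ¥147,598.60 × 65.5% + 2,276 × ¥2.96 = ¥103,414.04.
Line 2 (A-124, Quenos, 2,915 kg, ¥377,754.85):
Base rate for A-124 is ¥1.20/kg.
A-124 has an FTA preferential rate, but origin Quenos is not Vinmark; base rate stands.
The additional-duty order on A-124 targets Belador, not Quenos; it does not apply.
Duty = 2,915 × ¥1.20 = ¥3,498.00.
Line 3 (F-325, Belador, 1,083 kg, ¥197,799.12):
Base rate for F-325 is 21.5%.
Duty = ¥197,799.12 × 21.5% = ¥42,526.81.
Total = ¥103,414.04 + ¥3,498.00 + ¥42,526.81 = ¥149,438.85.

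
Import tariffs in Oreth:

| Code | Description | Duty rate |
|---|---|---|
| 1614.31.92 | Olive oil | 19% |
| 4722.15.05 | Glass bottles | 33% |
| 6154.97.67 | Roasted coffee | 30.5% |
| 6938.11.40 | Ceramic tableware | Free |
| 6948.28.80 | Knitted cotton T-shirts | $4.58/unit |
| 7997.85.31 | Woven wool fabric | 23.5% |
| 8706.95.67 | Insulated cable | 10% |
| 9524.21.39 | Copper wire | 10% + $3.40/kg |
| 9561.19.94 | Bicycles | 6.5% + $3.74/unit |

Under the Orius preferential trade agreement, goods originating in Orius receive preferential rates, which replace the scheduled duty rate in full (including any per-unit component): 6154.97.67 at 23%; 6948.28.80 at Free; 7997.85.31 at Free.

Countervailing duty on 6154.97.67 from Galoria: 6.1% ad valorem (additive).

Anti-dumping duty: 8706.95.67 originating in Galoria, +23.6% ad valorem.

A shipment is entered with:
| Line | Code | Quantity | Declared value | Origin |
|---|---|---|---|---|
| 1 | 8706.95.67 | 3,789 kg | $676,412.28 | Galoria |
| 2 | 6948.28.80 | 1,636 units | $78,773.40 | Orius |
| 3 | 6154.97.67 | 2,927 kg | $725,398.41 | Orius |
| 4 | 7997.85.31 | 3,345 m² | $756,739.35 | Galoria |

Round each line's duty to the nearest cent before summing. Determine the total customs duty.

Line 1 (8706.95.67, Galoria, 3,789 kg, $676,412.28):
Base rate for 8706.95.67 is 10%.
Additional duty on 8706.95.67 from Galoria: +23.6%. Applied ad valorem rate: 10% + 23.6% = 33.6%.
Duty = $676,412.28 × 33.6% = $227,274.53.
Line 2 (6948.28.80, Orius, 1,636 units, $78,773.40):
Base rate for 6948.28.80 is $4.58/unit.
Origin Orius qualifies under the Oreth–Orius agreement and 6948.28.80 is covered: preferential rate Free applies instead.
Duty = $78,773.40 × 0% = $0.00.
Line 3 (6154.97.67, Orius, 2,927 kg, $725,398.41):
Base rate for 6154.97.67 is 30.5%.
Origin Orius qualifies under the Oreth–Orius agreement and 6154.97.67 is covered: preferential rate 23% applies instead.
The additional-duty order on 6154.97.67 targets Galoria, not Orius; it does not apply.
Duty = $725,398.41 × 23% = $166,841.63.
Line 4 (7997.85.31, Galoria, 3,345 m², $756,739.35):
Base rate for 7997.85.31 is 23.5%.
7997.85.31 has an FTA preferential rate, but origin Galoria is not Orius; base rate stands.
Duty = $756,739.35 × 23.5% = $177,833.75.
Total = $227,274.53 + $0.00 + $166,841.63 + $177,833.75 = $571,949.91.

$571,949.91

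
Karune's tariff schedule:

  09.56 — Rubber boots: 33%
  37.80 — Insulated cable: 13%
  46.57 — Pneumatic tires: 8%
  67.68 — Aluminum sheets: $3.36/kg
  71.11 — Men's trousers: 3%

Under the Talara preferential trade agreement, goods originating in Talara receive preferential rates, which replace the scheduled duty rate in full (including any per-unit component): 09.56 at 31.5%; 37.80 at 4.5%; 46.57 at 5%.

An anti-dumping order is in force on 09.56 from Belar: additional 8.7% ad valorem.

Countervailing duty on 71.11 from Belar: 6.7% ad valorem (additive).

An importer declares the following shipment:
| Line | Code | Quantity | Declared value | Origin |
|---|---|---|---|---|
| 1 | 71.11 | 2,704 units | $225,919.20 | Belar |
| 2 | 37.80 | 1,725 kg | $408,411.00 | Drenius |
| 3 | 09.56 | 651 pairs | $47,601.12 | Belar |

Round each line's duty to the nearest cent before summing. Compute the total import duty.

Line 1 (71.11, Belar, 2,704 units, $225,919.20):
Base rate for 71.11 is 3%.
Additional duty on 71.11 from Belar: +6.7%. Applied ad valorem rate: 3% + 6.7% = 9.7%.
Duty = $225,919.20 × 9.7% = $21,914.16.
Line 2 (37.80, Drenius, 1,725 kg, $408,411.00):
Base rate for 37.80 is 13%.
37.80 has an FTA preferential rate, but origin Drenius is not Talara; base rate stands.
Duty = $408,411.00 × 13% = $53,093.43.
Line 3 (09.56, Belar, 651 pairs, $47,601.12):
Base rate for 09.56 is 33%.
09.56 has an FTA preferential rate, but origin Belar is not Talara; base rate stands.
Additional duty on 09.56 from Belar: +8.7%. Applied ad valorem rate: 33% + 8.7% = 41.7%.
Duty = $47,601.12 × 41.7% = $19,849.67.
Total = $21,914.16 + $53,093.43 + $19,849.67 = $94,857.26.

$94,857.26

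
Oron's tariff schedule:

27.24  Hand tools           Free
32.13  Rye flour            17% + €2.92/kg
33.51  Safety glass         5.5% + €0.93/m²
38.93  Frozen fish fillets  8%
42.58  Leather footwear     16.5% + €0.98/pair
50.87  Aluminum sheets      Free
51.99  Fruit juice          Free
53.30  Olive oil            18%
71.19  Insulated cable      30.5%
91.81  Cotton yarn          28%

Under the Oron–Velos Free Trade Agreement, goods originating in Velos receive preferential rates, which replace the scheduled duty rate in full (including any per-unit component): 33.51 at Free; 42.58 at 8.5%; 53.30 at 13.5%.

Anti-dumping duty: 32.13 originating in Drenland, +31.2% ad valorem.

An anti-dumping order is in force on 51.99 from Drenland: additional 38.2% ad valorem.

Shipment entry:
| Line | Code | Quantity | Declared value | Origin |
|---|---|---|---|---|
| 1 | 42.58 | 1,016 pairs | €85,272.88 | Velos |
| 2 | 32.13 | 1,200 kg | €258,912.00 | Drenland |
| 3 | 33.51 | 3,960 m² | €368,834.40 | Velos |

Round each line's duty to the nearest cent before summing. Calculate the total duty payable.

Line 1 (42.58, Velos, 1,016 pairs, €85,272.88):
Base rate for 42.58 is 16.5% + €0.98/pair.
Origin Velos qualifies under the Oron–Velos agreement and 42.58 is covered: preferential rate 8.5% applies instead.
Duty = €85,272.88 × 8.5% = €7,248.19.
Line 2 (32.13, Drenland, 1,200 kg, €258,912.00):
Base rate for 32.13 is 17% + €2.92/kg.
Additional duty on 32.13 from Drenland: +31.2%. Applied ad valorem rate: 17% + 31.2% = 48.2%.
Duty = €258,912.00 × 48.2% + 1,200 × €2.92 = €128,299.58.
Line 3 (33.51, Velos, 3,960 m², €368,834.40):
Base rate for 33.51 is 5.5% + €0.93/m².
Origin Velos qualifies under the Oron–Velos agreement and 33.51 is covered: preferential rate Free applies instead.
Duty = €368,834.40 × 0% = €0.00.
Total = €7,248.19 + €128,299.58 + €0.00 = €135,547.77.

€135,547.77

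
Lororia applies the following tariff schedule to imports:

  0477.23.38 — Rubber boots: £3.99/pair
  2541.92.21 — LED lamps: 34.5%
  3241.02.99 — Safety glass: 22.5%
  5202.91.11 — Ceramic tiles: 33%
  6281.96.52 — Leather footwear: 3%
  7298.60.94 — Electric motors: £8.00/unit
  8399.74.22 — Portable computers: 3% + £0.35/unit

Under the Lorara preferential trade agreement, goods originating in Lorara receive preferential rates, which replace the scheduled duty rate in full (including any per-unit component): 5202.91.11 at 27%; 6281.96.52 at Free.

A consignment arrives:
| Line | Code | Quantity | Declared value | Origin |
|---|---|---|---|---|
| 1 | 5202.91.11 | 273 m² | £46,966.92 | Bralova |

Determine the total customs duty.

Line 1 (5202.91.11, Bralova, 273 m², £46,966.92):
Base rate for 5202.91.11 is 33%.
5202.91.11 has an FTA preferential rate, but origin Bralova is not Lorara; base rate stands.
Duty = £46,966.92 × 33% = £15,499.08.

£15,499.08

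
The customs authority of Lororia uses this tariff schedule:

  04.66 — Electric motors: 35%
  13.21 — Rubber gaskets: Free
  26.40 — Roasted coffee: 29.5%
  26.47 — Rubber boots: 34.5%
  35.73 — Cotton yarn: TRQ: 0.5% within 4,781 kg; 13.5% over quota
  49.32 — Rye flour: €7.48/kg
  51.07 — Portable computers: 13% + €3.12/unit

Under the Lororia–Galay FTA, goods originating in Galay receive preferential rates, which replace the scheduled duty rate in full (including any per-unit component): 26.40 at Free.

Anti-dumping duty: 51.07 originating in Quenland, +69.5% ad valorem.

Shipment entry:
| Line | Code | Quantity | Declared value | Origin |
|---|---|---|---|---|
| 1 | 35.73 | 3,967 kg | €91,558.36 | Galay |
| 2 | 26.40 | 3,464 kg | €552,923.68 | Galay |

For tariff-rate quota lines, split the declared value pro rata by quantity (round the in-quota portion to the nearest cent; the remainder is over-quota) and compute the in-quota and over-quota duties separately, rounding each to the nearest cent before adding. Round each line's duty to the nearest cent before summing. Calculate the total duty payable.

€457.79

Line 1 (35.73, Galay, 3,967 kg, €91,558.36):
Code 35.73 is under a tariff-rate quota (threshold 4,781 kg). Quantity 3,967 kg is within the quota, so the in-quota rate 0.5% applies to the full value.
Duty = €91,558.36 × 0.5% = €457.79.
Line 2 (26.40, Galay, 3,464 kg, €552,923.68):
Base rate for 26.40 is 29.5%.
Origin Galay qualifies under the Lororia–Galay agreement and 26.40 is covered: preferential rate Free applies instead.
Duty = €552,923.68 × 0% = €0.00.
Total = €457.79 + €0.00 = €457.79.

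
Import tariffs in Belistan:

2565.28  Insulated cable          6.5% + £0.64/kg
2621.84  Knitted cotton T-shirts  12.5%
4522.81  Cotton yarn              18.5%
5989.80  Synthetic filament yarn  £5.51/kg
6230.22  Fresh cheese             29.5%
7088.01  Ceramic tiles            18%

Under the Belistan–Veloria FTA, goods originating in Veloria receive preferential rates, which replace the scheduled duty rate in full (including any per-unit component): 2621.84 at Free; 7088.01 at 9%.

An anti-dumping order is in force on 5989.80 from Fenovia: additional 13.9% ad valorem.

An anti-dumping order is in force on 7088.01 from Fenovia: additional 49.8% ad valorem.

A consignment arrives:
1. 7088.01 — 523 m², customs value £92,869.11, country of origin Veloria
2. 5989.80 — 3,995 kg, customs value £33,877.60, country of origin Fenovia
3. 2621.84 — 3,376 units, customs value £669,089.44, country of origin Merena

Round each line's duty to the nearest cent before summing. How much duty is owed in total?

Line 1 (7088.01, Veloria, 523 m², £92,869.11):
Base rate for 7088.01 is 18%.
Origin Veloria qualifies under the Belistan–Veloria agreement and 7088.01 is covered: preferential rate 9% applies instead.
The additional-duty order on 7088.01 targets Fenovia, not Veloria; it does not apply.
Duty = £92,869.11 × 9% = £8,358.22.
Line 2 (5989.80, Fenovia, 3,995 kg, £33,877.60):
Base rate for 5989.80 is £5.51/kg.
Additional duty on 5989.80 from Fenovia: +13.9% ad valorem. Applied ad valorem rate = 13.9%.
Duty = £33,877.60 × 13.9% + 3,995 × £5.51 = £26,721.44.
Line 3 (2621.84, Merena, 3,376 units, £669,089.44):
Base rate for 2621.84 is 12.5%.
2621.84 has an FTA preferential rate, but origin Merena is not Veloria; base rate stands.
Duty = £669,089.44 × 12.5% = £83,636.18.
Total = £8,358.22 + £26,721.44 + £83,636.18 = £118,715.84.

£118,715.84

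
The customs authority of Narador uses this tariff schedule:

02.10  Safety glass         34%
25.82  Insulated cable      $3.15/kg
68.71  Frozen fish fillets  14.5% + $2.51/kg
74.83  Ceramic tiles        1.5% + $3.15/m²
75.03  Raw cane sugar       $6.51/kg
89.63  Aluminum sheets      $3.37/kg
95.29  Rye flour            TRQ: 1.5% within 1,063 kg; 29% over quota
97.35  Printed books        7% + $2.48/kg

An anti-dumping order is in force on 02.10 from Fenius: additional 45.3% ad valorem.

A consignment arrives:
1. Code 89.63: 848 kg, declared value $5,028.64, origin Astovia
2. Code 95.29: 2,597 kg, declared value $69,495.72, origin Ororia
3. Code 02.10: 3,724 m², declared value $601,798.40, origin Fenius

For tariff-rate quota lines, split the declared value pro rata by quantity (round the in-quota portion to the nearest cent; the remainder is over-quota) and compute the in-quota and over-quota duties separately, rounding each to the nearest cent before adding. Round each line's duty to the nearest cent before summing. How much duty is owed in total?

Line 1 (89.63, Astovia, 848 kg, $5,028.64):
Base rate for 89.63 is $3.37/kg.
Duty = 848 × $3.37 = $2,857.76.
Line 2 (95.29, Ororia, 2,597 kg, $69,495.72):
Code 95.29 is under a tariff-rate quota (threshold 1,063 kg). In-quota: 1,063 kg at 1.5%; over-quota: 1,534 kg at 29%.
Pro-rata value split: in-quota = $69,495.72 × 1,063/2,597 = $28,445.88; over-quota = $69,495.72 − $28,445.88 = $41,049.84.
In-quota duty = $28,445.88 × 1.5% = $426.69. Over-quota duty = $41,049.84 × 29% = $11,904.45.
Line duty = $426.69 + $11,904.45 = $12,331.14.
Line 3 (02.10, Fenius, 3,724 m², $601,798.40):
Base rate for 02.10 is 34%.
Additional duty on 02.10 from Fenius: +45.3%. Applied ad valorem rate: 34% + 45.3% = 79.3%.
Duty = $601,798.40 × 79.3% = $477,226.13.
Total = $2,857.76 + $12,331.14 + $477,226.13 = $492,415.03.

$492,415.03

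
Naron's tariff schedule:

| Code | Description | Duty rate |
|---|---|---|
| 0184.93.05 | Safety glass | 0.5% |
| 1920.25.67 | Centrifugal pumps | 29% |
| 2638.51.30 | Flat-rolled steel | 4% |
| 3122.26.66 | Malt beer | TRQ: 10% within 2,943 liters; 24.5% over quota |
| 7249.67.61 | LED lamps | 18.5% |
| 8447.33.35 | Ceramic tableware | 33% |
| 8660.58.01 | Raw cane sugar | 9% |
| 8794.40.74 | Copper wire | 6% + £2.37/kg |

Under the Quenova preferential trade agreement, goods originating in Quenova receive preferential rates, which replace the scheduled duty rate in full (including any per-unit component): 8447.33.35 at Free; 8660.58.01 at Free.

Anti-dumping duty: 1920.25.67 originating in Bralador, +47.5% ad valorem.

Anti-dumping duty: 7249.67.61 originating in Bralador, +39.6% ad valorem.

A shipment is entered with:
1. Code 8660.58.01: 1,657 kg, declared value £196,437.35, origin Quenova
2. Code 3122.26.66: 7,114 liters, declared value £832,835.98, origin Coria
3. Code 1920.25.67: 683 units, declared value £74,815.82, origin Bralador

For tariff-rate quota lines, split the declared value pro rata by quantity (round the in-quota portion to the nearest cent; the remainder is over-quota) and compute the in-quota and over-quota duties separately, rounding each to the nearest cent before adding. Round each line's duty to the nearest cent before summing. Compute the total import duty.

£211,321.05

Line 1 (8660.58.01, Quenova, 1,657 kg, £196,437.35):
Base rate for 8660.58.01 is 9%.
Origin Quenova qualifies under the Naron–Quenova agreement and 8660.58.01 is covered: preferential rate Free applies instead.
Duty = £196,437.35 × 0% = £0.00.
Line 2 (3122.26.66, Coria, 7,114 liters, £832,835.98):
Code 3122.26.66 is under a tariff-rate quota (threshold 2,943 liters). In-quota: 2,943 liters at 10%; over-quota: 4,171 liters at 24.5%.
Pro-rata value split: in-quota = £832,835.98 × 2,943/7,114 = £344,537.01; over-quota = £832,835.98 − £344,537.01 = £488,298.97.
In-quota duty = £344,537.01 × 10% = £34,453.70. Over-quota duty = £488,298.97 × 24.5% = £119,633.25.
Line duty = £34,453.70 + £119,633.25 = £154,086.95.
Line 3 (1920.25.67, Bralador, 683 units, £74,815.82):
Base rate for 1920.25.67 is 29%.
Additional duty on 1920.25.67 from Bralador: +47.5%. Applied ad valorem rate: 29% + 47.5% = 76.5%.
Duty = £74,815.82 × 76.5% = £57,234.10.
Total = £0.00 + £154,086.95 + £57,234.10 = £211,321.05.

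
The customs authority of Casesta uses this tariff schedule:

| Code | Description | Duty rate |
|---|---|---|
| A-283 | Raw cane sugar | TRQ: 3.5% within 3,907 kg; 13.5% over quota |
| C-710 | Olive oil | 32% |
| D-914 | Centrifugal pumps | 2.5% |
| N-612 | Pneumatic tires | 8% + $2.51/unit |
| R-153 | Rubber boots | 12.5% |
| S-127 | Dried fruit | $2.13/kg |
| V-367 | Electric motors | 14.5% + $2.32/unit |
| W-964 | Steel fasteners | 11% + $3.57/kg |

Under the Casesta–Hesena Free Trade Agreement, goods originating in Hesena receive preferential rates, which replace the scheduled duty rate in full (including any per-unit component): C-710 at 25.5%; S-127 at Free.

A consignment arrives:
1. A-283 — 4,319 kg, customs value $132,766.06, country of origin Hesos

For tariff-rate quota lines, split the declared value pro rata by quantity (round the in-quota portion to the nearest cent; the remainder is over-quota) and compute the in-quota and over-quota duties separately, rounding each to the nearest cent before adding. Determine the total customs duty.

$5,913.30

Line 1 (A-283, Hesos, 4,319 kg, $132,766.06):
Code A-283 is under a tariff-rate quota (threshold 3,907 kg). In-quota: 3,907 kg at 3.5%; over-quota: 412 kg at 13.5%.
Pro-rata value split: in-quota = $132,766.06 × 3,907/4,319 = $120,101.18; over-quota = $132,766.06 − $120,101.18 = $12,664.88.
In-quota duty = $120,101.18 × 3.5% = $4,203.54. Over-quota duty = $12,664.88 × 13.5% = $1,709.76.
Line duty = $4,203.54 + $1,709.76 = $5,913.30.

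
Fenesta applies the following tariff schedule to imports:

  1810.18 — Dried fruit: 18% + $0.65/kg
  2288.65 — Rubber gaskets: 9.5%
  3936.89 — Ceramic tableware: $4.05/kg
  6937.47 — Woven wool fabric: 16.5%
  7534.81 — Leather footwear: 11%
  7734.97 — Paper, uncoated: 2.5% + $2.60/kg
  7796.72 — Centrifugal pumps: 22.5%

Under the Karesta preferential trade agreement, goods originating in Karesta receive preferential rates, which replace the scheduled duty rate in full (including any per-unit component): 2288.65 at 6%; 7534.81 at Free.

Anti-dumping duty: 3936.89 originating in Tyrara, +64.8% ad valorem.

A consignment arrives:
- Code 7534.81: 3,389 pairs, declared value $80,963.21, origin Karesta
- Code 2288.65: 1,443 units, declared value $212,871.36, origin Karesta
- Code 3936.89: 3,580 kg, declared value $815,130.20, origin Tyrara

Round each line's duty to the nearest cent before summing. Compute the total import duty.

Line 1 (7534.81, Karesta, 3,389 pairs, $80,963.21):
Base rate for 7534.81 is 11%.
Origin Karesta qualifies under the Fenesta–Karesta agreement and 7534.81 is covered: preferential rate Free applies instead.
Duty = $80,963.21 × 0% = $0.00.
Line 2 (2288.65, Karesta, 1,443 units, $212,871.36):
Base rate for 2288.65 is 9.5%.
Origin Karesta qualifies under the Fenesta–Karesta agreement and 2288.65 is covered: preferential rate 6% applies instead.
Duty = $212,871.36 × 6% = $12,772.28.
Line 3 (3936.89, Tyrara, 3,580 kg, $815,130.20):
Base rate for 3936.89 is $4.05/kg.
Additional duty on 3936.89 from Tyrara: +64.8% ad valorem. Applied ad valorem rate = 64.8%.
Duty = $815,130.20 × 64.8% + 3,580 × $4.05 = $542,703.37.
Total = $0.00 + $12,772.28 + $542,703.37 = $555,475.65.

$555,475.65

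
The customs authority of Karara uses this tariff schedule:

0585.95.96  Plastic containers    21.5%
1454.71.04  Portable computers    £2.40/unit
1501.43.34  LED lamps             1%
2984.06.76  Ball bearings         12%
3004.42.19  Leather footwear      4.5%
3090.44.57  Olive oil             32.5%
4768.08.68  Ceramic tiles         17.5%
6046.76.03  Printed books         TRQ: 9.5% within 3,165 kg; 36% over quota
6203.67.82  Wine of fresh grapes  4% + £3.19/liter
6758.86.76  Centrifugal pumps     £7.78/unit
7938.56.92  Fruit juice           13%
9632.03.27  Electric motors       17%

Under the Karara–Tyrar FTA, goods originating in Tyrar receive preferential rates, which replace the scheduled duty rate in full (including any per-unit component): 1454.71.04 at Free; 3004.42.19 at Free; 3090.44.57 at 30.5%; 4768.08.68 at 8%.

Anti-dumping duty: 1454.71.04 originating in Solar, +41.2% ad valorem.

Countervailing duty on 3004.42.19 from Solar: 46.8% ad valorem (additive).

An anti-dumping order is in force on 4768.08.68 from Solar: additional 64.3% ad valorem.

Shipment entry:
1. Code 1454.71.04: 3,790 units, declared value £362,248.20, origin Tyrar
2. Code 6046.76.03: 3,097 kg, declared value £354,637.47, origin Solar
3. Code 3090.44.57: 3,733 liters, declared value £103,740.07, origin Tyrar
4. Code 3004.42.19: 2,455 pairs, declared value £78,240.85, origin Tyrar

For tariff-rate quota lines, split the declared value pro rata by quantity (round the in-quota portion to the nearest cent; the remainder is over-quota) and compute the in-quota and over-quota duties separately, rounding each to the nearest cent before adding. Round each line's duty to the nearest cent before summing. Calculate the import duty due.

£65,331.28

Line 1 (1454.71.04, Tyrar, 3,790 units, £362,248.20):
Base rate for 1454.71.04 is £2.40/unit.
Origin Tyrar qualifies under the Karara–Tyrar agreement and 1454.71.04 is covered: preferential rate Free applies instead.
The additional-duty order on 1454.71.04 targets Solar, not Tyrar; it does not apply.
Duty = £362,248.20 × 0% = £0.00.
Line 2 (6046.76.03, Solar, 3,097 kg, £354,637.47):
Code 6046.76.03 is under a tariff-rate quota (threshold 3,165 kg). Quantity 3,097 kg is within the quota, so the in-quota rate 9.5% applies to the full value.
Duty = £354,637.47 × 9.5% = £33,690.56.
Line 3 (3090.44.57, Tyrar, 3,733 liters, £103,740.07):
Base rate for 3090.44.57 is 32.5%.
Origin Tyrar qualifies under the Karara–Tyrar agreement and 3090.44.57 is covered: preferential rate 30.5% applies instead.
Duty = £103,740.07 × 30.5% = £31,640.72.
Line 4 (3004.42.19, Tyrar, 2,455 pairs, £78,240.85):
Base rate for 3004.42.19 is 4.5%.
Origin Tyrar qualifies under the Karara–Tyrar agreement and 3004.42.19 is covered: preferential rate Free applies instead.
The additional-duty order on 3004.42.19 targets Solar, not Tyrar; it does not apply.
Duty = £78,240.85 × 0% = £0.00.
Total = £0.00 + £33,690.56 + £31,640.72 + £0.00 = £65,331.28.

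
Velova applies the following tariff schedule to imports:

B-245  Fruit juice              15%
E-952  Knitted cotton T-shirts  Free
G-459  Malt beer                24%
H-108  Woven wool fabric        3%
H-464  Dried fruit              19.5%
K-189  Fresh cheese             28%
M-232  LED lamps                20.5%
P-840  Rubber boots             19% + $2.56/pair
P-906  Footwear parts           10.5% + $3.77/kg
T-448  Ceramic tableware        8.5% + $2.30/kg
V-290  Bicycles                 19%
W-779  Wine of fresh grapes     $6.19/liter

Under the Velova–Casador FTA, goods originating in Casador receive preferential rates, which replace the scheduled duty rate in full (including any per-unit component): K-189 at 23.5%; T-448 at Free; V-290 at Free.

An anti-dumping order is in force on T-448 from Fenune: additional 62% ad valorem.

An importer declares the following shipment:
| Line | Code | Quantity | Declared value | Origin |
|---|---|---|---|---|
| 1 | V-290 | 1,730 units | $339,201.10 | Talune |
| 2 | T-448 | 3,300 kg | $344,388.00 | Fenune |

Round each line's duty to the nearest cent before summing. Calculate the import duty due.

$314,831.75

Line 1 (V-290, Talune, 1,730 units, $339,201.10):
Base rate for V-290 is 19%.
V-290 has an FTA preferential rate, but origin Talune is not Casador; base rate stands.
Duty = $339,201.10 × 19% = $64,448.21.
Line 2 (T-448, Fenune, 3,300 kg, $344,388.00):
Base rate for T-448 is 8.5% + $2.30/kg.
T-448 has an FTA preferential rate, but origin Fenune is not Casador; base rate stands.
Additional duty on T-448 from Fenune: +62%. Applied ad valorem rate: 8.5% + 62% = 70.5%.
Duty = $344,388.00 × 70.5% + 3,300 × $2.30 = $250,383.54.
Total = $64,448.21 + $250,383.54 = $314,831.75.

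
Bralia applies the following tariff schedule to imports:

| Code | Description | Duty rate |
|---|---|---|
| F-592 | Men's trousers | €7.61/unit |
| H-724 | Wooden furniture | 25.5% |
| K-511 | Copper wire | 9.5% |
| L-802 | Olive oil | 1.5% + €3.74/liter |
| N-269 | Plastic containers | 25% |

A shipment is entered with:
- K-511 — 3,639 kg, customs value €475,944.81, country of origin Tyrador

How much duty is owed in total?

Line 1 (K-511, Tyrador, 3,639 kg, €475,944.81):
Base rate for K-511 is 9.5%.
Duty = €475,944.81 × 9.5% = €45,214.76.

€45,214.76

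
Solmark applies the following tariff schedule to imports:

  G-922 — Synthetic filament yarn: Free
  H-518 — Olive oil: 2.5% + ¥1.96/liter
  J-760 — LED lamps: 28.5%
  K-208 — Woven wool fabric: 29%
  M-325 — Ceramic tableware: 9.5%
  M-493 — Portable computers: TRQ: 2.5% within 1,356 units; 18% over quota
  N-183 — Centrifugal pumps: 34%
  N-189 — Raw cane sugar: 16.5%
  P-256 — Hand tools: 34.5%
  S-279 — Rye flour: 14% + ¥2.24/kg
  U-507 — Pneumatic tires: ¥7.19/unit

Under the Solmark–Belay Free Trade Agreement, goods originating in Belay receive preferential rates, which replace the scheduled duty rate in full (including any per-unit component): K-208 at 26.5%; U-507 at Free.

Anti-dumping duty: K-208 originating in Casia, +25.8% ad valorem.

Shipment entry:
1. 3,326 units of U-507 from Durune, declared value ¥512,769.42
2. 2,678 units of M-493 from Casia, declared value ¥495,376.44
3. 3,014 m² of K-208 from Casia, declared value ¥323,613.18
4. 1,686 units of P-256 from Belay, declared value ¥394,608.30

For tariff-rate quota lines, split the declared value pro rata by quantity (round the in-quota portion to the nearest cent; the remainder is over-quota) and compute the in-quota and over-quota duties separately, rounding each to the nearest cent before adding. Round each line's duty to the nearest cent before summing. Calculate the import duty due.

Line 1 (U-507, Durune, 3,326 units, ¥512,769.42):
Base rate for U-507 is ¥7.19/unit.
U-507 has an FTA preferential rate, but origin Durune is not Belay; base rate stands.
Duty = 3,326 × ¥7.19 = ¥23,913.94.
Line 2 (M-493, Casia, 2,678 units, ¥495,376.44):
Code M-493 is under a tariff-rate quota (threshold 1,356 units). In-quota: 1,356 units at 2.5%; over-quota: 1,322 units at 18%.
Pro-rata value split: in-quota = ¥495,376.44 × 1,356/2,678 = ¥250,832.88; over-quota = ¥495,376.44 − ¥250,832.88 = ¥244,543.56.
In-quota duty = ¥250,832.88 × 2.5% = ¥6,270.82. Over-quota duty = ¥244,543.56 × 18% = ¥44,017.84.
Line duty = ¥6,270.82 + ¥44,017.84 = ¥50,288.66.
Line 3 (K-208, Casia, 3,014 m², ¥323,613.18):
Base rate for K-208 is 29%.
K-208 has an FTA preferential rate, but origin Casia is not Belay; base rate stands.
Additional duty on K-208 from Casia: +25.8%. Applied ad valorem rate: 29% + 25.8% = 54.8%.
Duty = ¥323,613.18 × 54.8% = ¥177,340.02.
Line 4 (P-256, Belay, 1,686 units, ¥394,608.30):
Base rate for P-256 is 34.5%.
Origin Belay is the FTA partner but P-256 is not on the preference list; base rate stands.
Duty = ¥394,608.30 × 34.5% = ¥136,139.86.
Total = ¥23,913.94 + ¥50,288.66 + ¥177,340.02 + ¥136,139.86 = ¥387,682.48.

¥387,682.48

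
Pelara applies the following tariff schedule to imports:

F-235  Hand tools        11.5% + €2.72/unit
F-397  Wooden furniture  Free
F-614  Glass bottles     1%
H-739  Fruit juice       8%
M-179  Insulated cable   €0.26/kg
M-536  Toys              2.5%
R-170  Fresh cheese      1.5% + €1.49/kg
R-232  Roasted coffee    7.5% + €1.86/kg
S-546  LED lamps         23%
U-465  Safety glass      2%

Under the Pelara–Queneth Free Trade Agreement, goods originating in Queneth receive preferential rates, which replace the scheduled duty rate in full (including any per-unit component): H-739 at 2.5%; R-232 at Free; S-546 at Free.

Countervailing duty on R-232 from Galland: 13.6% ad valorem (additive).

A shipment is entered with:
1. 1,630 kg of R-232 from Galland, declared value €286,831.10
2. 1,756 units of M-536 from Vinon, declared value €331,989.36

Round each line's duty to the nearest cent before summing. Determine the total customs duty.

Line 1 (R-232, Galland, 1,630 kg, €286,831.10):
Base rate for R-232 is 7.5% + €1.86/kg.
R-232 has an FTA preferential rate, but origin Galland is not Queneth; base rate stands.
Additional duty on R-232 from Galland: +13.6%. Applied ad valorem rate: 7.5% + 13.6% = 21.1%.
Duty = €286,831.10 × 21.1% + 1,630 × €1.86 = €63,553.16.
Line 2 (M-536, Vinon, 1,756 units, €331,989.36):
Base rate for M-536 is 2.5%.
Duty = €331,989.36 × 2.5% = €8,299.73.
Total = €63,553.16 + €8,299.73 = €71,852.89.

€71,852.89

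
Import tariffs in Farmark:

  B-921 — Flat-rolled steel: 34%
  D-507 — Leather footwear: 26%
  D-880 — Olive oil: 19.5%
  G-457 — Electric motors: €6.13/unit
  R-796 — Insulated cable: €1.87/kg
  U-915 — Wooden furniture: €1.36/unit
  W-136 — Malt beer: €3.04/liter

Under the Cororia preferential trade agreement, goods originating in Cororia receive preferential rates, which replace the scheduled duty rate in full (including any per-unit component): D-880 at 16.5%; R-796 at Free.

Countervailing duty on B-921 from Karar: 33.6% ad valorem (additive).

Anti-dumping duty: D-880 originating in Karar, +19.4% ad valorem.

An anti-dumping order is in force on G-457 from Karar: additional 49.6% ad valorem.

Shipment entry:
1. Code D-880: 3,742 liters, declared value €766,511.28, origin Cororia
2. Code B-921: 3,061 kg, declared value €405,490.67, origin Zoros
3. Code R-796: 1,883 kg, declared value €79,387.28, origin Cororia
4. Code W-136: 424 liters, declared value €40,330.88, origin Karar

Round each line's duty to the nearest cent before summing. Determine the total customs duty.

Line 1 (D-880, Cororia, 3,742 liters, €766,511.28):
Base rate for D-880 is 19.5%.
Origin Cororia qualifies under the Farmark–Cororia agreement and D-880 is covered: preferential rate 16.5% applies instead.
The additional-duty order on D-880 targets Karar, not Cororia; it does not apply.
Duty = €766,511.28 × 16.5% = €126,474.36.
Line 2 (B-921, Zoros, 3,061 kg, €405,490.67):
Base rate for B-921 is 34%.
The additional-duty order on B-921 targets Karar, not Zoros; it does not apply.
Duty = €405,490.67 × 34% = €137,866.83.
Line 3 (R-796, Cororia, 1,883 kg, €79,387.28):
Base rate for R-796 is €1.87/kg.
Origin Cororia qualifies under the Farmark–Cororia agreement and R-796 is covered: preferential rate Free applies instead.
Duty = €79,387.28 × 0% = €0.00.
Line 4 (W-136, Karar, 424 liters, €40,330.88):
Base rate for W-136 is €3.04/liter.
Duty = 424 × €3.04 = €1,288.96.
Total = €126,474.36 + €137,866.83 + €0.00 + €1,288.96 = €265,630.15.

€265,630.15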